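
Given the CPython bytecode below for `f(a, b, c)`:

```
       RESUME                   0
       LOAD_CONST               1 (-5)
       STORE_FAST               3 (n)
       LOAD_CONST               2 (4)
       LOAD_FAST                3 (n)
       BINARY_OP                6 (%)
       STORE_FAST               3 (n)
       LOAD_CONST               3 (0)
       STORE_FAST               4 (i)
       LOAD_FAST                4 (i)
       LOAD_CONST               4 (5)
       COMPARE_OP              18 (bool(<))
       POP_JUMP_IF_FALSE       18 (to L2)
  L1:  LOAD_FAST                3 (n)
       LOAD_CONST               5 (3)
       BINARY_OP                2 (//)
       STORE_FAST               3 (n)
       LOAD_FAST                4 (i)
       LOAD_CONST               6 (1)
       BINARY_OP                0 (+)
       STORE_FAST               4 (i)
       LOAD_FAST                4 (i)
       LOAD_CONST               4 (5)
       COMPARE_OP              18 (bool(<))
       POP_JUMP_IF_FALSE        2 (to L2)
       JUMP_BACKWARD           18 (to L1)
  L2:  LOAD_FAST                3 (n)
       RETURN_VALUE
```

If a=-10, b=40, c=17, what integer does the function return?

-1

LOAD_CONST → push -5
STORE_FAST n → n=-5
LOAD_CONST → push 4
LOAD_FAST n → push -5
BINARY_OP % → 4 % -5 = -1
STORE_FAST n → n=-1
LOAD_CONST → push 0
STORE_FAST i → i=0
LOAD_FAST i → push 0
LOAD_CONST → push 5
COMPARE_OP bool(<) → 0 vs 5 = True
POP_JUMP_IF_FALSE → pop True; no jump
LOAD_FAST n → push -1
LOAD_CONST → push 3
BINARY_OP // → -1 // 3 = -1
STORE_FAST n → n=-1
LOAD_FAST i → push 0
LOAD_CONST → push 1
BINARY_OP + → 0 + 1 = 1
STORE_FAST i → i=1
LOAD_FAST i → push 1
LOAD_CONST → push 5
COMPARE_OP bool(<) → 1 vs 5 = True
POP_JUMP_IF_FALSE → pop True; no jump
LOAD_FAST n → push -1
LOAD_CONST → push 3
BINARY_OP // → -1 // 3 = -1
STORE_FAST n → n=-1
LOAD_FAST i → push 1
LOAD_CONST → push 1
BINARY_OP + → 1 + 1 = 2
STORE_FAST i → i=2
LOAD_FAST i → push 2
LOAD_CONST → push 5
COMPARE_OP bool(<) → 2 vs 5 = True
POP_JUMP_IF_FALSE → pop True; no jump
LOAD_FAST n → push -1
LOAD_CONST → push 3
BINARY_OP // → -1 // 3 = -1
STORE_FAST n → n=-1
LOAD_FAST i → push 2
LOAD_CONST → push 1
BINARY_OP + → 2 + 1 = 3
STORE_FAST i → i=3
LOAD_FAST i → push 3
LOAD_CONST → push 5
COMPARE_OP bool(<) → 3 vs 5 = True
POP_JUMP_IF_FALSE → pop True; no jump
LOAD_FAST n → push -1
LOAD_CONST → push 3
BINARY_OP // → -1 // 3 = -1
STORE_FAST n → n=-1
LOAD_FAST i → push 3
LOAD_CONST → push 1
BINARY_OP + → 3 + 1 = 4
STORE_FAST i → i=4
LOAD_FAST i → push 4
LOAD_CONST → push 5
COMPARE_OP bool(<) → 4 vs 5 = True
POP_JUMP_IF_FALSE → pop True; no jump
LOAD_FAST n → push -1
LOAD_CONST → push 3
BINARY_OP // → -1 // 3 = -1
STORE_FAST n → n=-1
LOAD_FAST i → push 4
LOAD_CONST → push 1
BINARY_OP + → 4 + 1 = 5
STORE_FAST i → i=5
LOAD_FAST i → push 5
LOAD_CONST → push 5
COMPARE_OP bool(<) → 5 vs 5 = False
POP_JUMP_IF_FALSE → pop False; jump
LOAD_FAST n → push -1
RETURN_VALUE → return -1.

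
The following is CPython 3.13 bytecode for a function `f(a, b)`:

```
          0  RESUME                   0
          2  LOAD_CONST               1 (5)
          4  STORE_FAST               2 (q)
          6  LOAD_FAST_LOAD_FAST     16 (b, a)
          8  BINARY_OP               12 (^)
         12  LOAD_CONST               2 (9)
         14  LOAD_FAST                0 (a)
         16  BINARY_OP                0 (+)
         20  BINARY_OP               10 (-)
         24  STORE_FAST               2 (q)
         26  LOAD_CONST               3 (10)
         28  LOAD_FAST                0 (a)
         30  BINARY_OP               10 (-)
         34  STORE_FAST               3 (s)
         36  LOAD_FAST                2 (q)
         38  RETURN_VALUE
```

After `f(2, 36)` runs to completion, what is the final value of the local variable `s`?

LOAD_CONST → push 5. Stack: [5]
STORE_FAST q → q=5. Stack: []
LOAD_FAST_LOAD_FAST b,a → push 36,2. Stack: [36, 2]
BINARY_OP ^ → 36 ^ 2 = 38. Stack: [38]
LOAD_CONST → push 9. Stack: [38, 9]
LOAD_FAST a → push 2. Stack: [38, 9, 2]
BINARY_OP + → 9 + 2 = 11. Stack: [38, 11]
BINARY_OP - → 38 - 11 = 27. Stack: [27]
STORE_FAST q → q=27. Stack: []
LOAD_CONST → push 10. Stack: [10]
LOAD_FAST a → push 2. Stack: [10, 2]
BINARY_OP - → 10 - 2 = 8. Stack: [8]
STORE_FAST s → s=8. Stack: []
LOAD_FAST q → push 27. Stack: [27]
RETURN_VALUE → return 27.

8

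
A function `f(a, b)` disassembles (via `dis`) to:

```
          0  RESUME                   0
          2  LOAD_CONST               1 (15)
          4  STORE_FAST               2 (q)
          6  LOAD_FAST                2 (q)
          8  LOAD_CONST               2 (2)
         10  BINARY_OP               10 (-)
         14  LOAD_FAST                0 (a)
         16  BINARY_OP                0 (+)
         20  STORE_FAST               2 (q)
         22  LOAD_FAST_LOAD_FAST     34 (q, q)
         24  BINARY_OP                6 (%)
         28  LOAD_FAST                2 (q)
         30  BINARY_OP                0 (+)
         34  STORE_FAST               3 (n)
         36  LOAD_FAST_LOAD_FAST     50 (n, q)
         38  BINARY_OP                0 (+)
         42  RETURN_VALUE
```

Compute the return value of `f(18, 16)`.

62

LOAD_CONST → push 15. Stack: [15]
STORE_FAST q → q=15. Stack: []
LOAD_FAST q → push 15. Stack: [15]
LOAD_CONST → push 2. Stack: [15, 2]
BINARY_OP - → 15 - 2 = 13. Stack: [13]
LOAD_FAST a → push 18. Stack: [13, 18]
BINARY_OP + → 13 + 18 = 31. Stack: [31]
STORE_FAST q → q=31. Stack: []
LOAD_FAST_LOAD_FAST q,q → push 31,31. Stack: [31, 31]
BINARY_OP % → 31 % 31 = 0. Stack: [0]
LOAD_FAST q → push 31. Stack: [0, 31]
BINARY_OP + → 0 + 31 = 31. Stack: [31]
STORE_FAST n → n=31. Stack: []
LOAD_FAST_LOAD_FAST n,q → push 31,31. Stack: [31, 31]
BINARY_OP + → 31 + 31 = 62. Stack: [62]
RETURN_VALUE → return 62.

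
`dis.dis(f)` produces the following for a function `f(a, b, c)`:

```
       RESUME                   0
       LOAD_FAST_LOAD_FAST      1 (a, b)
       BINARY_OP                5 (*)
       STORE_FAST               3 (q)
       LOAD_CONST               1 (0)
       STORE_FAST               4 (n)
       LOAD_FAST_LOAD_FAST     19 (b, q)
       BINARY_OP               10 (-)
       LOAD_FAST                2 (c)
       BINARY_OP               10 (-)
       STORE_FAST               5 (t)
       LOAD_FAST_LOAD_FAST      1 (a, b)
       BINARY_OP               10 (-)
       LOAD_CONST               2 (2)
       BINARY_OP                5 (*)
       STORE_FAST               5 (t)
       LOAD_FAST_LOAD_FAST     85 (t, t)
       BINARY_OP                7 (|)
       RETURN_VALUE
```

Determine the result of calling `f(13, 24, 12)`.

LOAD_FAST_LOAD_FAST a,b → push 13,24. Stack: [13, 24]
BINARY_OP * → 13 * 24 = 312. Stack: [312]
STORE_FAST q → q=312. Stack: []
LOAD_CONST → push 0. Stack: [0]
STORE_FAST n → n=0. Stack: []
LOAD_FAST_LOAD_FAST b,q → push 24,312. Stack: [24, 312]
BINARY_OP - → 24 - 312 = -288. Stack: [-288]
LOAD_FAST c → push 12. Stack: [-288, 12]
BINARY_OP - → -288 - 12 = -300. Stack: [-300]
STORE_FAST t → t=-300. Stack: []
LOAD_FAST_LOAD_FAST a,b → push 13,24. Stack: [13, 24]
BINARY_OP - → 13 - 24 = -11. Stack: [-11]
LOAD_CONST → push 2. Stack: [-11, 2]
BINARY_OP * → -11 * 2 = -22. Stack: [-22]
STORE_FAST t → t=-22. Stack: []
LOAD_FAST_LOAD_FAST t,t → push -22,-22. Stack: [-22, -22]
BINARY_OP | → -22 | -22 = -22. Stack: [-22]
RETURN_VALUE → return -22.

-22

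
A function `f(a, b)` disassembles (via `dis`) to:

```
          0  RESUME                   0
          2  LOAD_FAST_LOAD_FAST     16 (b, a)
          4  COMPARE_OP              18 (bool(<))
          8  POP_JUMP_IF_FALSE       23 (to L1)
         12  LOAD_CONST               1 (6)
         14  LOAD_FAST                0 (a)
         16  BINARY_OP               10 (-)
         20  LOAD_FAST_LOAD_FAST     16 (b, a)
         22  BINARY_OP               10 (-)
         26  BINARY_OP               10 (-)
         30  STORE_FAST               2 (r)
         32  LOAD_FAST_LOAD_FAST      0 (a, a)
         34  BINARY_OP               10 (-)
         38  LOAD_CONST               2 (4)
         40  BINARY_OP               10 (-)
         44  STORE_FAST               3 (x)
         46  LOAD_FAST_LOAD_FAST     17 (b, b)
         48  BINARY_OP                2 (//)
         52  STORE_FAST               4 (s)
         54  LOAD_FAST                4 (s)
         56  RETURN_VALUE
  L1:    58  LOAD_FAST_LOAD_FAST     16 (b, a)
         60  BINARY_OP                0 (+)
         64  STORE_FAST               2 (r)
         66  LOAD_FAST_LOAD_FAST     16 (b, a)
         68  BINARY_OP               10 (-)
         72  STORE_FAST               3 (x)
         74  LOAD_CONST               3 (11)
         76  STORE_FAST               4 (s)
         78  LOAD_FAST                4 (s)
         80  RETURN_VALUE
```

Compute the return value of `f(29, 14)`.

1

LOAD_FAST_LOAD_FAST b,a → push 14,29. Stack: [14, 29]
COMPARE_OP bool(<) → 14 vs 29 = True. Stack: [True]
POP_JUMP_IF_FALSE → pop True; no jump. Stack: []
LOAD_CONST → push 6. Stack: [6]
LOAD_FAST a → push 29. Stack: [6, 29]
BINARY_OP - → 6 - 29 = -23. Stack: [-23]
LOAD_FAST_LOAD_FAST b,a → push 14,29. Stack: [-23, 14, 29]
BINARY_OP - → 14 - 29 = -15. Stack: [-23, -15]
BINARY_OP - → -23 - -15 = -8. Stack: [-8]
STORE_FAST r → r=-8. Stack: []
LOAD_FAST_LOAD_FAST a,a → push 29,29. Stack: [29, 29]
BINARY_OP - → 29 - 29 = 0. Stack: [0]
LOAD_CONST → push 4. Stack: [0, 4]
BINARY_OP - → 0 - 4 = -4. Stack: [-4]
STORE_FAST x → x=-4. Stack: []
LOAD_FAST_LOAD_FAST b,b → push 14,14. Stack: [14, 14]
BINARY_OP // → 14 // 14 = 1. Stack: [1]
STORE_FAST s → s=1. Stack: []
LOAD_FAST s → push 1. Stack: [1]
RETURN_VALUE → return 1.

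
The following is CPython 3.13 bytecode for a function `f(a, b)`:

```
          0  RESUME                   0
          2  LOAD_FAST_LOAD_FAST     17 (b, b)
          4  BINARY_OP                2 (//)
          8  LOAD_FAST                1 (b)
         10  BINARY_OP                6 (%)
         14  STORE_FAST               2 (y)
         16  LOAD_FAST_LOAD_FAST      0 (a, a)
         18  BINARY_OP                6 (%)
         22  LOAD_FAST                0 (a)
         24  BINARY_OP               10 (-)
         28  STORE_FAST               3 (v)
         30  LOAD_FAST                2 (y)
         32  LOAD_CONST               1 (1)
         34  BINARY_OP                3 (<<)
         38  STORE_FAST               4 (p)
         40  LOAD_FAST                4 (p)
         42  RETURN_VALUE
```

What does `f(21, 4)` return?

LOAD_FAST_LOAD_FAST b,b → push 4,4. Stack: [4, 4]
BINARY_OP // → 4 // 4 = 1. Stack: [1]
LOAD_FAST b → push 4. Stack: [1, 4]
BINARY_OP % → 1 % 4 = 1. Stack: [1]
STORE_FAST y → y=1. Stack: []
LOAD_FAST_LOAD_FAST a,a → push 21,21. Stack: [21, 21]
BINARY_OP % → 21 % 21 = 0. Stack: [0]
LOAD_FAST a → push 21. Stack: [0, 21]
BINARY_OP - → 0 - 21 = -21. Stack: [-21]
STORE_FAST v → v=-21. Stack: []
LOAD_FAST y → push 1. Stack: [1]
LOAD_CONST → push 1. Stack: [1, 1]
BINARY_OP << → 1 << 1 = 2. Stack: [2]
STORE_FAST p → p=2. Stack: []
LOAD_FAST p → push 2. Stack: [2]
RETURN_VALUE → return 2.

2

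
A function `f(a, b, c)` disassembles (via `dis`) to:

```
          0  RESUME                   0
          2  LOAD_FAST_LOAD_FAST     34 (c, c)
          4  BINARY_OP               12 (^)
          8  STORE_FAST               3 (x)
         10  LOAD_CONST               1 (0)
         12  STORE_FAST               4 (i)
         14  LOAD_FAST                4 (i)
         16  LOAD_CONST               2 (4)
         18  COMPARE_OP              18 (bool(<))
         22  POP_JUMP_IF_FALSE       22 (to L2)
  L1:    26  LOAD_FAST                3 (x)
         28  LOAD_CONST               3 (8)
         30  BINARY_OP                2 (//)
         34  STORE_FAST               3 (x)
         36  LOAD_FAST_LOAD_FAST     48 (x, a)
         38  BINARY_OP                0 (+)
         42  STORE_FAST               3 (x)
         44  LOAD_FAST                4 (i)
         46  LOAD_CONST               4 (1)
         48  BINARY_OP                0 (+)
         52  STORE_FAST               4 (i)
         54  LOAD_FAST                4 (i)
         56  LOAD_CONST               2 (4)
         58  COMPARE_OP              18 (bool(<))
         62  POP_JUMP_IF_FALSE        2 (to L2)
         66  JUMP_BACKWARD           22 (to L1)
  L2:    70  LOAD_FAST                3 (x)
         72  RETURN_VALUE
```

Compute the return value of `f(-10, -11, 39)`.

-12

LOAD_FAST_LOAD_FAST c,c → push 39,39
BINARY_OP ^ → 39 ^ 39 = 0
STORE_FAST x → x=0
LOAD_CONST → push 0
STORE_FAST i → i=0
LOAD_FAST i → push 0
LOAD_CONST → push 4
COMPARE_OP bool(<) → 0 vs 4 = True
POP_JUMP_IF_FALSE → pop True; no jump
LOAD_FAST x → push 0
LOAD_CONST → push 8
BINARY_OP // → 0 // 8 = 0
STORE_FAST x → x=0
LOAD_FAST_LOAD_FAST x,a → push 0,-10
BINARY_OP + → 0 + -10 = -10
STORE_FAST x → x=-10
LOAD_FAST i → push 0
LOAD_CONST → push 1
BINARY_OP + → 0 + 1 = 1
STORE_FAST i → i=1
LOAD_FAST i → push 1
LOAD_CONST → push 4
COMPARE_OP bool(<) → 1 vs 4 = True
POP_JUMP_IF_FALSE → pop True; no jump
LOAD_FAST x → push -10
LOAD_CONST → push 8
BINARY_OP // → -10 // 8 = -2
STORE_FAST x → x=-2
LOAD_FAST_LOAD_FAST x,a → push -2,-10
BINARY_OP + → -2 + -10 = -12
STORE_FAST x → x=-12
LOAD_FAST i → push 1
LOAD_CONST → push 1
BINARY_OP + → 1 + 1 = 2
STORE_FAST i → i=2
LOAD_FAST i → push 2
LOAD_CONST → push 4
COMPARE_OP bool(<) → 2 vs 4 = True
POP_JUMP_IF_FALSE → pop True; no jump
LOAD_FAST x → push -12
LOAD_CONST → push 8
BINARY_OP // → -12 // 8 = -2
STORE_FAST x → x=-2
LOAD_FAST_LOAD_FAST x,a → push -2,-10
BINARY_OP + → -2 + -10 = -12
STORE_FAST x → x=-12
LOAD_FAST i → push 2
LOAD_CONST → push 1
BINARY_OP + → 2 + 1 = 3
STORE_FAST i → i=3
LOAD_FAST i → push 3
LOAD_CONST → push 4
COMPARE_OP bool(<) → 3 vs 4 = True
POP_JUMP_IF_FALSE → pop True; no jump
LOAD_FAST x → push -12
LOAD_CONST → push 8
BINARY_OP // → -12 // 8 = -2
STORE_FAST x → x=-2
LOAD_FAST_LOAD_FAST x,a → push -2,-10
BINARY_OP + → -2 + -10 = -12
STORE_FAST x → x=-12
LOAD_FAST i → push 3
LOAD_CONST → push 1
BINARY_OP + → 3 + 1 = 4
STORE_FAST i → i=4
LOAD_FAST i → push 4
LOAD_CONST → push 4
COMPARE_OP bool(<) → 4 vs 4 = False
POP_JUMP_IF_FALSE → pop False; jump
LOAD_FAST x → push -12
RETURN_VALUE → return -12.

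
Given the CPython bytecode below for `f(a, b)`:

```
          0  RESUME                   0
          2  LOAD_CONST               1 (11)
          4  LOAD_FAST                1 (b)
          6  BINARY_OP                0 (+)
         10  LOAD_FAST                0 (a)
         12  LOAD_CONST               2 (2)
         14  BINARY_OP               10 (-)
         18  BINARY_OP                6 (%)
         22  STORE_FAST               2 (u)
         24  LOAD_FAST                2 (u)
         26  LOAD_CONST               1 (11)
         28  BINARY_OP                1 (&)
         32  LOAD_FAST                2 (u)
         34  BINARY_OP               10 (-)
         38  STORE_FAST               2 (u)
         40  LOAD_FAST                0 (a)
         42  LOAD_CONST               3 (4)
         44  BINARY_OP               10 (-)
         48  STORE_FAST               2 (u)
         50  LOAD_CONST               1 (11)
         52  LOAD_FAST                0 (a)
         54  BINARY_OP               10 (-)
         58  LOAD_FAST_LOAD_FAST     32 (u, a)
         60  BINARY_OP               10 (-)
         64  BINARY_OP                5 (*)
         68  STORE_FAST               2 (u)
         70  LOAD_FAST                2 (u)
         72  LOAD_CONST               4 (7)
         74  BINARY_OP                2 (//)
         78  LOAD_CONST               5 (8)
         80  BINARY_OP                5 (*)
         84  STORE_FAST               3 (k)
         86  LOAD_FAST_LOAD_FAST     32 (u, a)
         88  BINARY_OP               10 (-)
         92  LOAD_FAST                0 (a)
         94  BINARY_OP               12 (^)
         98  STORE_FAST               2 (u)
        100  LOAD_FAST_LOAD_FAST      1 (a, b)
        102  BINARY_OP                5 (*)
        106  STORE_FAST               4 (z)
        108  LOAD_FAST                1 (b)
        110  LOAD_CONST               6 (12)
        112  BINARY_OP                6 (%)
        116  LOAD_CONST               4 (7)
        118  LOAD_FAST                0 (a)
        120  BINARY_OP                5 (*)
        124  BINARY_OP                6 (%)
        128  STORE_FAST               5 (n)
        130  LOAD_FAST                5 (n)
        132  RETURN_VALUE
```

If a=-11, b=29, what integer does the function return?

LOAD_CONST → push 11. Stack: [11]
LOAD_FAST b → push 29. Stack: [11, 29]
BINARY_OP + → 11 + 29 = 40. Stack: [40]
LOAD_FAST a → push -11. Stack: [40, -11]
LOAD_CONST → push 2. Stack: [40, -11, 2]
BINARY_OP - → -11 - 2 = -13. Stack: [40, -13]
BINARY_OP % → 40 % -13 = -12. Stack: [-12]
STORE_FAST u → u=-12. Stack: []
LOAD_FAST u → push -12. Stack: [-12]
LOAD_CONST → push 11. Stack: [-12, 11]
BINARY_OP & → -12 & 11 = 0. Stack: [0]
LOAD_FAST u → push -12. Stack: [0, -12]
BINARY_OP - → 0 - -12 = 12. Stack: [12]
STORE_FAST u → u=12. Stack: []
LOAD_FAST a → push -11. Stack: [-11]
LOAD_CONST → push 4. Stack: [-11, 4]
BINARY_OP - → -11 - 4 = -15. Stack: [-15]
STORE_FAST u → u=-15. Stack: []
LOAD_CONST → push 11. Stack: [11]
LOAD_FAST a → push -11. Stack: [11, -11]
BINARY_OP - → 11 - -11 = 22. Stack: [22]
LOAD_FAST_LOAD_FAST u,a → push -15,-11. Stack: [22, -15, -11]
BINARY_OP - → -15 - -11 = -4. Stack: [22, -4]
BINARY_OP * → 22 * -4 = -88. Stack: [-88]
STORE_FAST u → u=-88. Stack: []
LOAD_FAST u → push -88. Stack: [-88]
LOAD_CONST → push 7. Stack: [-88, 7]
BINARY_OP // → -88 // 7 = -13. Stack: [-13]
LOAD_CONST → push 8. Stack: [-13, 8]
BINARY_OP * → -13 * 8 = -104. Stack: [-104]
STORE_FAST k → k=-104. Stack: []
LOAD_FAST_LOAD_FAST u,a → push -88,-11. Stack: [-88, -11]
BINARY_OP - → -88 - -11 = -77. Stack: [-77]
LOAD_FAST a → push -11. Stack: [-77, -11]
BINARY_OP ^ → -77 ^ -11 = 70. Stack: [70]
STORE_FAST u → u=70. Stack: []
LOAD_FAST_LOAD_FAST a,b → push -11,29. Stack: [-11, 29]
BINARY_OP * → -11 * 29 = -319. Stack: [-319]
STORE_FAST z → z=-319. Stack: []
LOAD_FAST b → push 29. Stack: [29]
LOAD_CONST → push 12. Stack: [29, 12]
BINARY_OP % → 29 % 12 = 5. Stack: [5]
LOAD_CONST → push 7. Stack: [5, 7]
LOAD_FAST a → push -11. Stack: [5, 7, -11]
BINARY_OP * → 7 * -11 = -77. Stack: [5, -77]
BINARY_OP % → 5 % -77 = -72. Stack: [-72]
STORE_FAST n → n=-72. Stack: []
LOAD_FAST n → push -72. Stack: [-72]
RETURN_VALUE → return -72.

-72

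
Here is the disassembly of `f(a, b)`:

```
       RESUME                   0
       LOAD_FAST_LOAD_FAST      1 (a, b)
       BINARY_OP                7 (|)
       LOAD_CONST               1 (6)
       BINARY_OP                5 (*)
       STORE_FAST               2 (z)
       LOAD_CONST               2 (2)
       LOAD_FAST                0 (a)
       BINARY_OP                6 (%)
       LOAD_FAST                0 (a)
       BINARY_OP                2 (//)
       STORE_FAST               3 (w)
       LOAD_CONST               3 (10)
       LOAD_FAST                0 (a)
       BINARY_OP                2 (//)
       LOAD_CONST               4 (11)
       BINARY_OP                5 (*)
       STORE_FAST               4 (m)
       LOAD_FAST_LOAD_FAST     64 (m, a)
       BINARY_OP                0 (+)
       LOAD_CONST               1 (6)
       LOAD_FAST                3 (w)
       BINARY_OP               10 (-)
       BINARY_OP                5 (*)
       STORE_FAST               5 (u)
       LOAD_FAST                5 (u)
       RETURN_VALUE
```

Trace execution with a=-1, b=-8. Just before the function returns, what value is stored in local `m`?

LOAD_FAST_LOAD_FAST a,b → push -1,-8. Stack: [-1, -8]
BINARY_OP | → -1 | -8 = -1. Stack: [-1]
LOAD_CONST → push 6. Stack: [-1, 6]
BINARY_OP * → -1 * 6 = -6. Stack: [-6]
STORE_FAST z → z=-6. Stack: []
LOAD_CONST → push 2. Stack: [2]
LOAD_FAST a → push -1. Stack: [2, -1]
BINARY_OP % → 2 % -1 = 0. Stack: [0]
LOAD_FAST a → push -1. Stack: [0, -1]
BINARY_OP // → 0 // -1 = 0. Stack: [0]
STORE_FAST w → w=0. Stack: []
LOAD_CONST → push 10. Stack: [10]
LOAD_FAST a → push -1. Stack: [10, -1]
BINARY_OP // → 10 // -1 = -10. Stack: [-10]
LOAD_CONST → push 11. Stack: [-10, 11]
BINARY_OP * → -10 * 11 = -110. Stack: [-110]
STORE_FAST m → m=-110. Stack: []
LOAD_FAST_LOAD_FAST m,a → push -110,-1. Stack: [-110, -1]
BINARY_OP + → -110 + -1 = -111. Stack: [-111]
LOAD_CONST → push 6. Stack: [-111, 6]
LOAD_FAST w → push 0. Stack: [-111, 6, 0]
BINARY_OP - → 6 - 0 = 6. Stack: [-111, 6]
BINARY_OP * → -111 * 6 = -666. Stack: [-666]
STORE_FAST u → u=-666. Stack: []
LOAD_FAST u → push -666. Stack: [-666]
RETURN_VALUE → return -666.

-110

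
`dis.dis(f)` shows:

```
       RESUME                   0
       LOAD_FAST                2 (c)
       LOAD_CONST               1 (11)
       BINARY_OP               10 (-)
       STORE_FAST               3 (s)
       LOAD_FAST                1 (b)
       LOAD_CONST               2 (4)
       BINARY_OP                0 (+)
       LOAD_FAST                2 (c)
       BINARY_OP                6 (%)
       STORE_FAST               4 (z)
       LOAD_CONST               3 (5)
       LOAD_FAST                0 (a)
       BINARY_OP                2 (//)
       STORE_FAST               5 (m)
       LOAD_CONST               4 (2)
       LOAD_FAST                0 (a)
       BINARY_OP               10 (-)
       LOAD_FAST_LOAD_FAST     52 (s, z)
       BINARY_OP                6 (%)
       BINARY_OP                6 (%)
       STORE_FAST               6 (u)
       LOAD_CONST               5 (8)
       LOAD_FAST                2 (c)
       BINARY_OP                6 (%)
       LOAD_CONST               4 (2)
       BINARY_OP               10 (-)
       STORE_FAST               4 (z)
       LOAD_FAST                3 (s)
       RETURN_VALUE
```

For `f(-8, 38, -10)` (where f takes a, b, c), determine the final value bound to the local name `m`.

LOAD_FAST c → push -10. Stack: [-10]
LOAD_CONST → push 11. Stack: [-10, 11]
BINARY_OP - → -10 - 11 = -21. Stack: [-21]
STORE_FAST s → s=-21. Stack: []
LOAD_FAST b → push 38. Stack: [38]
LOAD_CONST → push 4. Stack: [38, 4]
BINARY_OP + → 38 + 4 = 42. Stack: [42]
LOAD_FAST c → push -10. Stack: [42, -10]
BINARY_OP % → 42 % -10 = -8. Stack: [-8]
STORE_FAST z → z=-8. Stack: []
LOAD_CONST → push 5. Stack: [5]
LOAD_FAST a → push -8. Stack: [5, -8]
BINARY_OP // → 5 // -8 = -1. Stack: [-1]
STORE_FAST m → m=-1. Stack: []
LOAD_CONST → push 2. Stack: [2]
LOAD_FAST a → push -8. Stack: [2, -8]
BINARY_OP - → 2 - -8 = 10. Stack: [10]
LOAD_FAST_LOAD_FAST s,z → push -21,-8. Stack: [10, -21, -8]
BINARY_OP % → -21 % -8 = -5. Stack: [10, -5]
BINARY_OP % → 10 % -5 = 0. Stack: [0]
STORE_FAST u → u=0. Stack: []
LOAD_CONST → push 8. Stack: [8]
LOAD_FAST c → push -10. Stack: [8, -10]
BINARY_OP % → 8 % -10 = -2. Stack: [-2]
LOAD_CONST → push 2. Stack: [-2, 2]
BINARY_OP - → -2 - 2 = -4. Stack: [-4]
STORE_FAST z → z=-4. Stack: []
LOAD_FAST s → push -21. Stack: [-21]
RETURN_VALUE → return -21.

-1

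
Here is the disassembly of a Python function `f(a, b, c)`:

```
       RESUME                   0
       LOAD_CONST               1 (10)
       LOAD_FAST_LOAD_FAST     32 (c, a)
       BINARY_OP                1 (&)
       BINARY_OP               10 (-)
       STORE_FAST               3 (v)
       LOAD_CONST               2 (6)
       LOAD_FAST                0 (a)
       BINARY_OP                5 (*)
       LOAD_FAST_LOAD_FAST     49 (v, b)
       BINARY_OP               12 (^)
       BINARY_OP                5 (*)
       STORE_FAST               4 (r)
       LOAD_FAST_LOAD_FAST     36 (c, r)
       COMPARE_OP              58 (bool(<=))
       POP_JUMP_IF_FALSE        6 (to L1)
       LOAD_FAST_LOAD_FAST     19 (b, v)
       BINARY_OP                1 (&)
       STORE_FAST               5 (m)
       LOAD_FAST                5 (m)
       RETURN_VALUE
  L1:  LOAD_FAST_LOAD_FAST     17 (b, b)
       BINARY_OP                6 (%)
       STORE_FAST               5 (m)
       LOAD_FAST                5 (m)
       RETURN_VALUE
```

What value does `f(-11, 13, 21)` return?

5

LOAD_CONST → push 10. Stack: [10]
LOAD_FAST_LOAD_FAST c,a → push 21,-11. Stack: [10, 21, -11]
BINARY_OP & → 21 & -11 = 21. Stack: [10, 21]
BINARY_OP - → 10 - 21 = -11. Stack: [-11]
STORE_FAST v → v=-11. Stack: []
LOAD_CONST → push 6. Stack: [6]
LOAD_FAST a → push -11. Stack: [6, -11]
BINARY_OP * → 6 * -11 = -66. Stack: [-66]
LOAD_FAST_LOAD_FAST v,b → push -11,13. Stack: [-66, -11, 13]
BINARY_OP ^ → -11 ^ 13 = -8. Stack: [-66, -8]
BINARY_OP * → -66 * -8 = 528. Stack: [528]
STORE_FAST r → r=528. Stack: []
LOAD_FAST_LOAD_FAST c,r → push 21,528. Stack: [21, 528]
COMPARE_OP bool(<=) → 21 vs 528 = True. Stack: [True]
POP_JUMP_IF_FALSE → pop True; no jump. Stack: []
LOAD_FAST_LOAD_FAST b,v → push 13,-11. Stack: [13, -11]
BINARY_OP & → 13 & -11 = 5. Stack: [5]
STORE_FAST m → m=5. Stack: []
LOAD_FAST m → push 5. Stack: [5]
RETURN_VALUE → return 5.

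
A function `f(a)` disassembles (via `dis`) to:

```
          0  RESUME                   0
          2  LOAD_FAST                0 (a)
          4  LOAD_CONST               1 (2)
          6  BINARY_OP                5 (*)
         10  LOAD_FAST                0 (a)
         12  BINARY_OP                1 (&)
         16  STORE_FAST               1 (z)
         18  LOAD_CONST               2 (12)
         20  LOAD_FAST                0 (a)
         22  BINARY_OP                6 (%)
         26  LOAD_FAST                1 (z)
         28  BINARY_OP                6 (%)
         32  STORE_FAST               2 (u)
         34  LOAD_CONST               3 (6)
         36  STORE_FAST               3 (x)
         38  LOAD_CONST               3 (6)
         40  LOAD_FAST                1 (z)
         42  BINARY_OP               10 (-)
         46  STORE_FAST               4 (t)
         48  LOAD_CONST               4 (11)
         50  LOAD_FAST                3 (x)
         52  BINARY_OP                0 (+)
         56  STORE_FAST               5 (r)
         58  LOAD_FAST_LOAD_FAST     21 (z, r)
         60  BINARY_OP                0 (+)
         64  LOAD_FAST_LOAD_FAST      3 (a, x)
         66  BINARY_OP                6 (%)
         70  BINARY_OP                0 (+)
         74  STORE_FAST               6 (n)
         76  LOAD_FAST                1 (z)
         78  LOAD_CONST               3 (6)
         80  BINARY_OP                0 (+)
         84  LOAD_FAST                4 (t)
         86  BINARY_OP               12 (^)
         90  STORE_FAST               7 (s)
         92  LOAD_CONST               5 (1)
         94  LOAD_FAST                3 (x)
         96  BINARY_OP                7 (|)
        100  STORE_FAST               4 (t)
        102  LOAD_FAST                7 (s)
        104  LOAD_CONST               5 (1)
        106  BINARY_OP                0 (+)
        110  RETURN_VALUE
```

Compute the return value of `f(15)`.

LOAD_FAST a → push 15. Stack: [15]
LOAD_CONST → push 2. Stack: [15, 2]
BINARY_OP * → 15 * 2 = 30. Stack: [30]
LOAD_FAST a → push 15. Stack: [30, 15]
BINARY_OP & → 30 & 15 = 14. Stack: [14]
STORE_FAST z → z=14. Stack: []
LOAD_CONST → push 12. Stack: [12]
LOAD_FAST a → push 15. Stack: [12, 15]
BINARY_OP % → 12 % 15 = 12. Stack: [12]
LOAD_FAST z → push 14. Stack: [12, 14]
BINARY_OP % → 12 % 14 = 12. Stack: [12]
STORE_FAST u → u=12. Stack: []
LOAD_CONST → push 6. Stack: [6]
STORE_FAST x → x=6. Stack: []
LOAD_CONST → push 6. Stack: [6]
LOAD_FAST z → push 14. Stack: [6, 14]
BINARY_OP - → 6 - 14 = -8. Stack: [-8]
STORE_FAST t → t=-8. Stack: []
LOAD_CONST → push 11. Stack: [11]
LOAD_FAST x → push 6. Stack: [11, 6]
BINARY_OP + → 11 + 6 = 17. Stack: [17]
STORE_FAST r → r=17. Stack: []
LOAD_FAST_LOAD_FAST z,r → push 14,17. Stack: [14, 17]
BINARY_OP + → 14 + 17 = 31. Stack: [31]
LOAD_FAST_LOAD_FAST a,x → push 15,6. Stack: [31, 15, 6]
BINARY_OP % → 15 % 6 = 3. Stack: [31, 3]
BINARY_OP + → 31 + 3 = 34. Stack: [34]
STORE_FAST n → n=34. Stack: []
LOAD_FAST z → push 14. Stack: [14]
LOAD_CONST → push 6. Stack: [14, 6]
BINARY_OP + → 14 + 6 = 20. Stack: [20]
LOAD_FAST t → push -8. Stack: [20, -8]
BINARY_OP ^ → 20 ^ -8 = -20. Stack: [-20]
STORE_FAST s → s=-20. Stack: []
LOAD_CONST → push 1. Stack: [1]
LOAD_FAST x → push 6. Stack: [1, 6]
BINARY_OP | → 1 | 6 = 7. Stack: [7]
STORE_FAST t → t=7. Stack: []
LOAD_FAST s → push -20. Stack: [-20]
LOAD_CONST → push 1. Stack: [-20, 1]
BINARY_OP + → -20 + 1 = -19. Stack: [-19]
RETURN_VALUE → return -19.

-19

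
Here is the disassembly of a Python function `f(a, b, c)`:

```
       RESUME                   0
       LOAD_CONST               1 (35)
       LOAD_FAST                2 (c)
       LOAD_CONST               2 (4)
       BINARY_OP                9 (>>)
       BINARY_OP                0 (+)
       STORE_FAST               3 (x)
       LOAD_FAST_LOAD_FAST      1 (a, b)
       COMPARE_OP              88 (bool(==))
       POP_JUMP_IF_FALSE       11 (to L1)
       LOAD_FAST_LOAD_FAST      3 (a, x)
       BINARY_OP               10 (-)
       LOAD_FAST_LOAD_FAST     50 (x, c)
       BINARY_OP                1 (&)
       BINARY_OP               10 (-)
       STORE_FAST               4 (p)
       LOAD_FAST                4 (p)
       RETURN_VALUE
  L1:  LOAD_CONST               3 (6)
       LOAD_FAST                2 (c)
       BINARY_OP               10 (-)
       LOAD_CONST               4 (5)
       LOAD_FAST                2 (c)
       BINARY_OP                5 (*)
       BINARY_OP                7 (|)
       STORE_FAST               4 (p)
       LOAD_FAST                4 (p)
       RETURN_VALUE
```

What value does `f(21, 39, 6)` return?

LOAD_CONST → push 35. Stack: [35]
LOAD_FAST c → push 6. Stack: [35, 6]
LOAD_CONST → push 4. Stack: [35, 6, 4]
BINARY_OP >> → 6 >> 4 = 0. Stack: [35, 0]
BINARY_OP + → 35 + 0 = 35. Stack: [35]
STORE_FAST x → x=35. Stack: []
LOAD_FAST_LOAD_FAST a,b → push 21,39. Stack: [21, 39]
COMPARE_OP bool(==) → 21 vs 39 = False. Stack: [False]
POP_JUMP_IF_FALSE → pop False; jump. Stack: []
LOAD_CONST → push 6. Stack: [6]
LOAD_FAST c → push 6. Stack: [6, 6]
BINARY_OP - → 6 - 6 = 0. Stack: [0]
LOAD_CONST → push 5. Stack: [0, 5]
LOAD_FAST c → push 6. Stack: [0, 5, 6]
BINARY_OP * → 5 * 6 = 30. Stack: [0, 30]
BINARY_OP | → 0 | 30 = 30. Stack: [30]
STORE_FAST p → p=30. Stack: []
LOAD_FAST p → push 30. Stack: [30]
RETURN_VALUE → return 30.

30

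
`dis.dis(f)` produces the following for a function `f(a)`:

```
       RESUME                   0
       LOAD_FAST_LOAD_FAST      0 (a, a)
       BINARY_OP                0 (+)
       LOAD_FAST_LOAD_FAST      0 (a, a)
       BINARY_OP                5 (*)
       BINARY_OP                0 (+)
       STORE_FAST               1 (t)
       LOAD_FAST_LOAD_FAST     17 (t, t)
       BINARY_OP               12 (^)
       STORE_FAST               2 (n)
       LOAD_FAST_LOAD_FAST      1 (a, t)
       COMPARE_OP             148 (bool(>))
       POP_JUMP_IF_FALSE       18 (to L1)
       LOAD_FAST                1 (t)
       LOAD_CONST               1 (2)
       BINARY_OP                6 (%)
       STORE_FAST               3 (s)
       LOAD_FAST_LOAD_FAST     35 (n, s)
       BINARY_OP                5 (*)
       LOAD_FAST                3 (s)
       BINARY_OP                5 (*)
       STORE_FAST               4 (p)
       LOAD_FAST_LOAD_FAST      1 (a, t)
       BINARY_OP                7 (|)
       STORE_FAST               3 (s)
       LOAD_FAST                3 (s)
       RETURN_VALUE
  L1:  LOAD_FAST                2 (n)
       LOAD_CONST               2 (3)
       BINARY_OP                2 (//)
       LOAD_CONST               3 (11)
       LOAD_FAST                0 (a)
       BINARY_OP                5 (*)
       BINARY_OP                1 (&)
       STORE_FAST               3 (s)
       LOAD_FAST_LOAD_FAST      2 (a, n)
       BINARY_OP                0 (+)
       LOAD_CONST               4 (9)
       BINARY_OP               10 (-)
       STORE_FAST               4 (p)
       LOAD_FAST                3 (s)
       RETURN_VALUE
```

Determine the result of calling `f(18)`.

LOAD_FAST_LOAD_FAST a,a → push 18,18. Stack: [18, 18]
BINARY_OP + → 18 + 18 = 36. Stack: [36]
LOAD_FAST_LOAD_FAST a,a → push 18,18. Stack: [36, 18, 18]
BINARY_OP * → 18 * 18 = 324. Stack: [36, 324]
BINARY_OP + → 36 + 324 = 360. Stack: [360]
STORE_FAST t → t=360. Stack: []
LOAD_FAST_LOAD_FAST t,t → push 360,360. Stack: [360, 360]
BINARY_OP ^ → 360 ^ 360 = 0. Stack: [0]
STORE_FAST n → n=0. Stack: []
LOAD_FAST_LOAD_FAST a,t → push 18,360. Stack: [18, 360]
COMPARE_OP bool(>) → 18 vs 360 = False. Stack: [False]
POP_JUMP_IF_FALSE → pop False; jump. Stack: []
LOAD_FAST n → push 0. Stack: [0]
LOAD_CONST → push 3. Stack: [0, 3]
BINARY_OP // → 0 // 3 = 0. Stack: [0]
LOAD_CONST → push 11. Stack: [0, 11]
LOAD_FAST a → push 18. Stack: [0, 11, 18]
BINARY_OP * → 11 * 18 = 198. Stack: [0, 198]
BINARY_OP & → 0 & 198 = 0. Stack: [0]
STORE_FAST s → s=0. Stack: []
LOAD_FAST_LOAD_FAST a,n → push 18,0. Stack: [18, 0]
BINARY_OP + → 18 + 0 = 18. Stack: [18]
LOAD_CONST → push 9. Stack: [18, 9]
BINARY_OP - → 18 - 9 = 9. Stack: [9]
STORE_FAST p → p=9. Stack: []
LOAD_FAST s → push 0. Stack: [0]
RETURN_VALUE → return 0.

0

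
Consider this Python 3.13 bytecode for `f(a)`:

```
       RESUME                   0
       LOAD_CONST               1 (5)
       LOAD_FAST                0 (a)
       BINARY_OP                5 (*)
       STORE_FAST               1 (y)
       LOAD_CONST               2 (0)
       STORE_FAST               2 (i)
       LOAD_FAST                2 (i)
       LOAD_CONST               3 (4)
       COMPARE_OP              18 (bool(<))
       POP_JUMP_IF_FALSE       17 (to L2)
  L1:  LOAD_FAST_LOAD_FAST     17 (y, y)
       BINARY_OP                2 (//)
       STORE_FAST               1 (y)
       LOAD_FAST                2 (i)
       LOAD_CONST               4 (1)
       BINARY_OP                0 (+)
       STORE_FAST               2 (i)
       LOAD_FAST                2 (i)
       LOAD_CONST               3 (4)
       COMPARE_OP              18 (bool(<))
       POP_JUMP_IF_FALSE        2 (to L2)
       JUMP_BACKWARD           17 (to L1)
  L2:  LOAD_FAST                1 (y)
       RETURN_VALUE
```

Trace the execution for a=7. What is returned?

1

LOAD_CONST → push 5. Stack: [5]
LOAD_FAST a → push 7. Stack: [5, 7]
BINARY_OP * → 5 * 7 = 35. Stack: [35]
STORE_FAST y → y=35. Stack: []
LOAD_CONST → push 0. Stack: [0]
STORE_FAST i → i=0. Stack: []
LOAD_FAST i → push 0. Stack: [0]
LOAD_CONST → push 4. Stack: [0, 4]
COMPARE_OP bool(<) → 0 vs 4 = True. Stack: [True]
POP_JUMP_IF_FALSE → pop True; no jump. Stack: []
LOAD_FAST_LOAD_FAST y,y → push 35,35. Stack: [35, 35]
BINARY_OP // → 35 // 35 = 1. Stack: [1]
STORE_FAST y → y=1. Stack: []
LOAD_FAST i → push 0. Stack: [0]
LOAD_CONST → push 1. Stack: [0, 1]
BINARY_OP + → 0 + 1 = 1. Stack: [1]
STORE_FAST i → i=1. Stack: []
LOAD_FAST i → push 1. Stack: [1]
LOAD_CONST → push 4. Stack: [1, 4]
COMPARE_OP bool(<) → 1 vs 4 = True. Stack: [True]
POP_JUMP_IF_FALSE → pop True; no jump. Stack: []
LOAD_FAST_LOAD_FAST y,y → push 1,1. Stack: [1, 1]
BINARY_OP // → 1 // 1 = 1. Stack: [1]
STORE_FAST y → y=1. Stack: []
LOAD_FAST i → push 1. Stack: [1]
LOAD_CONST → push 1. Stack: [1, 1]
BINARY_OP + → 1 + 1 = 2. Stack: [2]
STORE_FAST i → i=2. Stack: []
LOAD_FAST i → push 2. Stack: [2]
LOAD_CONST → push 4. Stack: [2, 4]
COMPARE_OP bool(<) → 2 vs 4 = True. Stack: [True]
POP_JUMP_IF_FALSE → pop True; no jump. Stack: []
LOAD_FAST_LOAD_FAST y,y → push 1,1. Stack: [1, 1]
BINARY_OP // → 1 // 1 = 1. Stack: [1]
STORE_FAST y → y=1. Stack: []
LOAD_FAST i → push 2. Stack: [2]
LOAD_CONST → push 1. Stack: [2, 1]
BINARY_OP + → 2 + 1 = 3. Stack: [3]
STORE_FAST i → i=3. Stack: []
LOAD_FAST i → push 3. Stack: [3]
LOAD_CONST → push 4. Stack: [3, 4]
COMPARE_OP bool(<) → 3 vs 4 = True. Stack: [True]
POP_JUMP_IF_FALSE → pop True; no jump. Stack: []
LOAD_FAST_LOAD_FAST y,y → push 1,1. Stack: [1, 1]
BINARY_OP // → 1 // 1 = 1. Stack: [1]
STORE_FAST y → y=1. Stack: []
LOAD_FAST i → push 3. Stack: [3]
LOAD_CONST → push 1. Stack: [3, 1]
BINARY_OP + → 3 + 1 = 4. Stack: [4]
STORE_FAST i → i=4. Stack: []
LOAD_FAST i → push 4. Stack: [4]
LOAD_CONST → push 4. Stack: [4, 4]
COMPARE_OP bool(<) → 4 vs 4 = False. Stack: [False]
POP_JUMP_IF_FALSE → pop False; jump. Stack: []
LOAD_FAST y → push 1. Stack: [1]
RETURN_VALUE → return 1.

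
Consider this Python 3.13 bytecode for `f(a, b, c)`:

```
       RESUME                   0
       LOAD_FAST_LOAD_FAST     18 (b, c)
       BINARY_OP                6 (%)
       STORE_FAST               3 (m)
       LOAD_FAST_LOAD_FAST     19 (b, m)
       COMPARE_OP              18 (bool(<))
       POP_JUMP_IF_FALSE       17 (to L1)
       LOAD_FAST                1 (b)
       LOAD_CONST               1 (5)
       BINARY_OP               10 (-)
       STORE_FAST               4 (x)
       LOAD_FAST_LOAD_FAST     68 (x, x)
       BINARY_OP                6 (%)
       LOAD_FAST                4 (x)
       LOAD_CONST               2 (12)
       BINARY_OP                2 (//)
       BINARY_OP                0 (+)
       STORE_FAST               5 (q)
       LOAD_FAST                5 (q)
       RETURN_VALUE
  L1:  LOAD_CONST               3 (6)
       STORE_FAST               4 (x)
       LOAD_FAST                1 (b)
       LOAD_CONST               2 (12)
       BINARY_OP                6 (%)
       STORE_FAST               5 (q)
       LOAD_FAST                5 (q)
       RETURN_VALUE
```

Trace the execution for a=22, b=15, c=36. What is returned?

3

LOAD_FAST_LOAD_FAST b,c → push 15,36. Stack: [15, 36]
BINARY_OP % → 15 % 36 = 15. Stack: [15]
STORE_FAST m → m=15. Stack: []
LOAD_FAST_LOAD_FAST b,m → push 15,15. Stack: [15, 15]
COMPARE_OP bool(<) → 15 vs 15 = False. Stack: [False]
POP_JUMP_IF_FALSE → pop False; jump. Stack: []
LOAD_CONST → push 6. Stack: [6]
STORE_FAST x → x=6. Stack: []
LOAD_FAST b → push 15. Stack: [15]
LOAD_CONST → push 12. Stack: [15, 12]
BINARY_OP % → 15 % 12 = 3. Stack: [3]
STORE_FAST q → q=3. Stack: []
LOAD_FAST q → push 3. Stack: [3]
RETURN_VALUE → return 3.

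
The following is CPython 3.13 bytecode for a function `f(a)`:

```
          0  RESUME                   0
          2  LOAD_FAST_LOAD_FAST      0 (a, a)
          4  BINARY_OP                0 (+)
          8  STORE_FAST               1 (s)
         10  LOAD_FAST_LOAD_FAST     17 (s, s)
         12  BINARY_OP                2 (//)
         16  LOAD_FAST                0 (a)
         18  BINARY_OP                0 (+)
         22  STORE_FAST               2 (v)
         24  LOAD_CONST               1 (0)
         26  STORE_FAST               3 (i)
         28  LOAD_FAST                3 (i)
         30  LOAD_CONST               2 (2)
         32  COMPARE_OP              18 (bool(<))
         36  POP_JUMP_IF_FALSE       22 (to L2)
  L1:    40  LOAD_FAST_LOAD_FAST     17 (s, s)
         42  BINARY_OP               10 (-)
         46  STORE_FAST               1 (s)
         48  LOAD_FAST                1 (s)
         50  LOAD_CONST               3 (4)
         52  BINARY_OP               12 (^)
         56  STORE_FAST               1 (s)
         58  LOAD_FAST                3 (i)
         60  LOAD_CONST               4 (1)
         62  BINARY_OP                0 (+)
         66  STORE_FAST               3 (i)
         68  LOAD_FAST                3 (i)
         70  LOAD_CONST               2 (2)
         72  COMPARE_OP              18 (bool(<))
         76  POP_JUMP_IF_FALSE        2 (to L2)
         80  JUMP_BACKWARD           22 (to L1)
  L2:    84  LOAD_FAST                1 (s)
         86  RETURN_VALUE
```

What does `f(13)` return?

4

LOAD_FAST_LOAD_FAST a,a → push 13,13. Stack: [13, 13]
BINARY_OP + → 13 + 13 = 26. Stack: [26]
STORE_FAST s → s=26. Stack: []
LOAD_FAST_LOAD_FAST s,s → push 26,26. Stack: [26, 26]
BINARY_OP // → 26 // 26 = 1. Stack: [1]
LOAD_FAST a → push 13. Stack: [1, 13]
BINARY_OP + → 1 + 13 = 14. Stack: [14]
STORE_FAST v → v=14. Stack: []
LOAD_CONST → push 0. Stack: [0]
STORE_FAST i → i=0. Stack: []
LOAD_FAST i → push 0. Stack: [0]
LOAD_CONST → push 2. Stack: [0, 2]
COMPARE_OP bool(<) → 0 vs 2 = True. Stack: [True]
POP_JUMP_IF_FALSE → pop True; no jump. Stack: []
LOAD_FAST_LOAD_FAST s,s → push 26,26. Stack: [26, 26]
BINARY_OP - → 26 - 26 = 0. Stack: [0]
STORE_FAST s → s=0. Stack: []
LOAD_FAST s → push 0. Stack: [0]
LOAD_CONST → push 4. Stack: [0, 4]
BINARY_OP ^ → 0 ^ 4 = 4. Stack: [4]
STORE_FAST s → s=4. Stack: []
LOAD_FAST i → push 0. Stack: [0]
LOAD_CONST → push 1. Stack: [0, 1]
BINARY_OP + → 0 + 1 = 1. Stack: [1]
STORE_FAST i → i=1. Stack: []
LOAD_FAST i → push 1. Stack: [1]
LOAD_CONST → push 2. Stack: [1, 2]
COMPARE_OP bool(<) → 1 vs 2 = True. Stack: [True]
POP_JUMP_IF_FALSE → pop True; no jump. Stack: []
LOAD_FAST_LOAD_FAST s,s → push 4,4. Stack: [4, 4]
BINARY_OP - → 4 - 4 = 0. Stack: [0]
STORE_FAST s → s=0. Stack: []
LOAD_FAST s → push 0. Stack: [0]
LOAD_CONST → push 4. Stack: [0, 4]
BINARY_OP ^ → 0 ^ 4 = 4. Stack: [4]
STORE_FAST s → s=4. Stack: []
LOAD_FAST i → push 1. Stack: [1]
LOAD_CONST → push 1. Stack: [1, 1]
BINARY_OP + → 1 + 1 = 2. Stack: [2]
STORE_FAST i → i=2. Stack: []
LOAD_FAST i → push 2. Stack: [2]
LOAD_CONST → push 2. Stack: [2, 2]
COMPARE_OP bool(<) → 2 vs 2 = False. Stack: [False]
POP_JUMP_IF_FALSE → pop False; jump. Stack: []
LOAD_FAST s → push 4. Stack: [4]
RETURN_VALUE → return 4.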